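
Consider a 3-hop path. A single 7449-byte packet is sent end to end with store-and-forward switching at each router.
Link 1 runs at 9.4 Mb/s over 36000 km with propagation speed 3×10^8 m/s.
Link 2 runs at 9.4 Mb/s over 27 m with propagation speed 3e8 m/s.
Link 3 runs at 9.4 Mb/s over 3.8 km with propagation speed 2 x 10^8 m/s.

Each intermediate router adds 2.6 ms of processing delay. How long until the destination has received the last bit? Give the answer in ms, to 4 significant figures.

144.2 ms

L = 7449 × 8 = 59592 bits.
Transmission delay per hop = L/R = 59592/9400000 = 6.33957 ms; 3 hops → 19.0187 ms.
Propagation delays (d/s per hop): 120, 9e-05, 0.019 ms; sum = 120.019 ms.
Processing at 2 router(s): 2 × 2.6 ms = 5.2 ms.
End-to-end = 144.2 ms.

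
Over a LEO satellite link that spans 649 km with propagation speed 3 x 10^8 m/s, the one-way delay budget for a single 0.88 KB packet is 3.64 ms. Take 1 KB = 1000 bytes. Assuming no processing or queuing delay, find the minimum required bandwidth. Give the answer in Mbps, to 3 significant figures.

L = 7040 bits.
Propagation delay = 649000 / 300000000 = 2.16333 ms.
Transmission budget = 3.64 − 2.16333 = 1.47667 ms.
R ≥ L / t_tx = 7040 bits / 0.00147667 s = 4.77 Mbps.

4.77 Mbps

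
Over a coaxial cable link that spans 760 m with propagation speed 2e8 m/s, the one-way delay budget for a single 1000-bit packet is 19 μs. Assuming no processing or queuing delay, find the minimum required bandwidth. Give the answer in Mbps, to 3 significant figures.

65.8 Mbps

Propagation delay = 760 / 200000000 = 3.8 μs.
Transmission budget = 19 − 3.8 = 15.2 μs.
R ≥ L / t_tx = 1000 bits / 1.52e-05 s = 65.8 Mbps.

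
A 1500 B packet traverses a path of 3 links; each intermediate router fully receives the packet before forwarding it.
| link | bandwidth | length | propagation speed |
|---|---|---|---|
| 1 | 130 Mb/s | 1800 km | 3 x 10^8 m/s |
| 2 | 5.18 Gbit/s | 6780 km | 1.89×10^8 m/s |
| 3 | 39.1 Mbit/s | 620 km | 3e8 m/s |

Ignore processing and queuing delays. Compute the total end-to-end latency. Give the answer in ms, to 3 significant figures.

44.3 ms

L = 1500 × 8 = 12000 bits.
Transmission delays (L/R per hop): 0.0923077, 0.0023166, 0.306905 ms; sum = 0.40153 ms.
Propagation delays (d/s per hop): 6, 35.873, 2.06667 ms; sum = 43.9397 ms.
End-to-end = 44.3 ms.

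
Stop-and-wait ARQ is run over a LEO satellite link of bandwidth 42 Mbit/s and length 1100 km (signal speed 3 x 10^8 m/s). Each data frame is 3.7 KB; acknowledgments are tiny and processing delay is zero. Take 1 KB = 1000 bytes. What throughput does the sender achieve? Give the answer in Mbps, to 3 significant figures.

3.68 Mbps

t_tx = L/R = 29600/42000000 = 0.000704762 s.
t_prop = 1100000/300000000 = 0.00366667 s; RTT = 0.00733333 s.
Cycle = t_tx + RTT = 0.0080381 s.
Throughput = L / cycle = 29600 / 0.0080381 = 3.68 Mbps.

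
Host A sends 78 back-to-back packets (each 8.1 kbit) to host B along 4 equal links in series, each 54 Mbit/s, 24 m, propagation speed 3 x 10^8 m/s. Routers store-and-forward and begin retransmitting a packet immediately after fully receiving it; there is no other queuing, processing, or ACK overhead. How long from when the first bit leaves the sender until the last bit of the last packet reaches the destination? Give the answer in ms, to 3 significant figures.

12.2 ms

Per-hop transmission t_tx = L/R = 8100/54000000 = 0.15 ms.
Per-hop propagation t_prop = 24/300000000 = 8e-05 ms.
Pipeline fill: first packet needs 4·t_tx to clear all hops; remaining 77 packets each add one t_tx.
Total = (4+78-1)·t_tx + 4·t_prop = 81·0.15 + 4·8e-05 = 12.2 ms.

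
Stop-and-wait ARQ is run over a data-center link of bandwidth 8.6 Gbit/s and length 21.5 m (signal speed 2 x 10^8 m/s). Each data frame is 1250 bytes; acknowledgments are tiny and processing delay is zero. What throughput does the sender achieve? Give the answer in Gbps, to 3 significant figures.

7.26 Gbps

t_tx = L/R = 10000/8600000000 = 1.16279e-06 s.
t_prop = 21.5/200000000 = 1.075e-07 s; RTT = 2.15e-07 s.
Cycle = t_tx + RTT = 1.37779e-06 s.
Throughput = L / cycle = 10000 / 1.37779e-06 = 7.26 Gbps.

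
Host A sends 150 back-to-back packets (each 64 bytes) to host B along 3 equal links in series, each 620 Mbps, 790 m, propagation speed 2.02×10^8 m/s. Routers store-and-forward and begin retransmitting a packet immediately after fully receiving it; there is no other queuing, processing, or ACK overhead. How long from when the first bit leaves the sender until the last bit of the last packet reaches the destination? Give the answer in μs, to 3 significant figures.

Per-hop transmission t_tx = L/R = 512/620000000 = 0.825806 μs.
Per-hop propagation t_prop = 790/202000000 = 3.91089 μs.
Pipeline fill: first packet needs 3·t_tx to clear all hops; remaining 149 packets each add one t_tx.
Total = (3+150-1)·t_tx + 3·t_prop = 152·0.825806 + 3·3.91089 = 137 μs.

137 μs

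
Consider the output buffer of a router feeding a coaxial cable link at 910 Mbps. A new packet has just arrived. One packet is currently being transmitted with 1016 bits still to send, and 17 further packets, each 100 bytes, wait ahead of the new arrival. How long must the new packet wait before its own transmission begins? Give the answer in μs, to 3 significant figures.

Each queued packet: L/R = 800/910000000 = 0.879121 μs.
17 queued → 14.9451 μs.
Plus remaining 1016 bits of current packet: 1.11648 μs.
Queuing delay = 16.1 μs.

16.1 μs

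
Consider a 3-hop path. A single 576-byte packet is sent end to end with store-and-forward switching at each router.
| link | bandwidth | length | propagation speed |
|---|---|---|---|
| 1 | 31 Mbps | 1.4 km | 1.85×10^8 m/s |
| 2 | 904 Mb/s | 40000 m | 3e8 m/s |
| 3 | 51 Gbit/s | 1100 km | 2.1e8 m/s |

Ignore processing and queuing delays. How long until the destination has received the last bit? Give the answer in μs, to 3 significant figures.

5530 μs

L = 576 × 8 = 4608 bits.
Transmission delays (L/R per hop): 148.645, 5.09735, 0.0903529 μs; sum = 153.833 μs.
Propagation delays (d/s per hop): 7.56757, 133.333, 5238.1 μs; sum = 5379 μs.
End-to-end = 5530 μs.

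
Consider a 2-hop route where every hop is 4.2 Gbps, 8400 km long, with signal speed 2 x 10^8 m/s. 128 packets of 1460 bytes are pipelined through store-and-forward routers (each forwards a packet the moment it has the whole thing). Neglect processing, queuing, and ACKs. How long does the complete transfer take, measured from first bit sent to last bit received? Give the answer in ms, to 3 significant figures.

84.4 ms

Per-hop transmission t_tx = L/R = 11680/4200000000 = 0.00278095 ms.
Per-hop propagation t_prop = 8400000/200000000 = 42 ms.
Pipeline fill: first packet needs 2·t_tx to clear all hops; remaining 127 packets each add one t_tx.
Total = (2+128-1)·t_tx + 2·t_prop = 129·0.00278095 + 2·42 = 84.4 ms.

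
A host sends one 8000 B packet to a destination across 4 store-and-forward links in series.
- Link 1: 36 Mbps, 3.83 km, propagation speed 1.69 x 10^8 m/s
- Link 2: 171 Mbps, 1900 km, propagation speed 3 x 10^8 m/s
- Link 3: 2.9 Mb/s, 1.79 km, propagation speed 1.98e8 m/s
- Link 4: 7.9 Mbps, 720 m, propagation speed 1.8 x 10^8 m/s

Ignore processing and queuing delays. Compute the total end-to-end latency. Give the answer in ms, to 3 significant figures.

38.7 ms

L = 8000 × 8 = 64000 bits.
Transmission delays (L/R per hop): 1.77778, 0.374269, 22.069, 8.10127 ms; sum = 32.3223 ms.
Propagation delays (d/s per hop): 0.0226627, 6.33333, 0.0090404, 0.004 ms; sum = 6.36904 ms.
End-to-end = 38.7 ms.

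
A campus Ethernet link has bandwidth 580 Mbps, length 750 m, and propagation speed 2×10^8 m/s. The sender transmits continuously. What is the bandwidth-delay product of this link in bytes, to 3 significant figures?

272 bytes

Propagation delay = 750 / 200000000 = 3.75e-06 s.
BDP = R × t_prop = 580000000 × 3.75e-06 = 2175 bits.
In bytes: 2175/8 = 272 bytes.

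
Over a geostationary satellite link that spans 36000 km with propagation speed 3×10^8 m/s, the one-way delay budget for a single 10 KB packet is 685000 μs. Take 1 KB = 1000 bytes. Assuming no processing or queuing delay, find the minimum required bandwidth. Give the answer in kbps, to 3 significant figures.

142 kbps

L = 80000 bits.
Propagation delay = 36000000 / 300000000 = 120000 μs.
Transmission budget = 685000 − 120000 = 565000 μs.
R ≥ L / t_tx = 80000 bits / 0.565 s = 142 kbps.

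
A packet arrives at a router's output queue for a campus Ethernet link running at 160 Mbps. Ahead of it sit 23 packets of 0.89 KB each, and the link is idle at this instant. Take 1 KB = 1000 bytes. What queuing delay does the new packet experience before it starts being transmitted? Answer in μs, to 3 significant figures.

1020 μs

Each queued packet: L/R = 7120/160000000 = 44.5 μs.
23 queued → 1023.5 μs.
Queuing delay = 1020 μs.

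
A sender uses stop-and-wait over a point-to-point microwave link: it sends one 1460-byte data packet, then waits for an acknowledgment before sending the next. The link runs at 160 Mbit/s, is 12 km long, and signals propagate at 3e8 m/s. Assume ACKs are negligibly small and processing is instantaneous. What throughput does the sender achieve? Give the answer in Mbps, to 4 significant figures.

t_tx = L/R = 11680/160000000 = 7.3e-05 s.
t_prop = 12000/300000000 = 4e-05 s; RTT = 8e-05 s.
Cycle = t_tx + RTT = 0.000153 s.
Throughput = L / cycle = 11680 / 0.000153 = 76.34 Mbps.

76.34 Mbps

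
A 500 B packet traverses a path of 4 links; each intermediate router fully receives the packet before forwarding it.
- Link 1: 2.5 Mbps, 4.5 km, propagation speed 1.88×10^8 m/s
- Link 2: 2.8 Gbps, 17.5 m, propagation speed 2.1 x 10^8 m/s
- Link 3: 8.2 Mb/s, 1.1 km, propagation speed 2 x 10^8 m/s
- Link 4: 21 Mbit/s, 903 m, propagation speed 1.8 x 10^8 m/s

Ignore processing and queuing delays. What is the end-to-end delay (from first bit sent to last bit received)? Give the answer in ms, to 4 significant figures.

2.314 ms

L = 500 × 8 = 4000 bits.
Transmission delays (L/R per hop): 1.6, 0.00142857, 0.487805, 0.190476 ms; sum = 2.27971 ms.
Propagation delays (d/s per hop): 0.0239362, 8.33333e-05, 0.0055, 0.00501667 ms; sum = 0.0345362 ms.
End-to-end = 2.314 ms.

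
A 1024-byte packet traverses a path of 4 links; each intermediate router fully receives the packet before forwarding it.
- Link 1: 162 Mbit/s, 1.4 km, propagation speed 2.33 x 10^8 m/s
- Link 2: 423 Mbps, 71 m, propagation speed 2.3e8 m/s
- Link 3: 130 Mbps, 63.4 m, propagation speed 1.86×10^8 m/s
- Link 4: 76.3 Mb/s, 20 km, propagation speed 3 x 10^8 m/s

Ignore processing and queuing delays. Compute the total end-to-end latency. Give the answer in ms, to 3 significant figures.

L = 1024 × 8 = 8192 bits.
Transmission delays (L/R per hop): 0.0505679, 0.0193664, 0.0630154, 0.107366 ms; sum = 0.240315 ms.
Propagation delays (d/s per hop): 0.00600858, 0.000308696, 0.00034086, 0.0666667 ms; sum = 0.0733248 ms.
End-to-end = 0.314 ms.

0.314 ms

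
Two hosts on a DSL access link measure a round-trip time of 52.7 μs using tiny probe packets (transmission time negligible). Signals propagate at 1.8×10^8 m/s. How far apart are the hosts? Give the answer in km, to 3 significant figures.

4.74 km

One-way propagation = RTT/2 = 26.35 μs.
d = s × t = 180000000 × 2.635e-05 = 4.74 km.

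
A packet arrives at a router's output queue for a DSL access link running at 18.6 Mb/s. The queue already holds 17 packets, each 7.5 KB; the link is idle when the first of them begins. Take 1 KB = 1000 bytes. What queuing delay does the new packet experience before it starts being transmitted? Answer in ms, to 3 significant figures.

Each queued packet: L/R = 60000/18600000 = 3.22581 ms.
17 queued → 54.8387 ms.
Queuing delay = 54.8 ms.

54.8 ms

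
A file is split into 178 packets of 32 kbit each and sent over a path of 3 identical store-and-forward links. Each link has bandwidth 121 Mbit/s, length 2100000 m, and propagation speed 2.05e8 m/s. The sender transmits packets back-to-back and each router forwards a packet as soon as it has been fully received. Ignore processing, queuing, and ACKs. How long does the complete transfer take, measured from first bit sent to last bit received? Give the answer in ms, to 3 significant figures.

Per-hop transmission t_tx = L/R = 32000/121000000 = 0.264463 ms.
Per-hop propagation t_prop = 2100000/2.05e+08 = 10.2439 ms.
Pipeline fill: first packet needs 3·t_tx to clear all hops; remaining 177 packets each add one t_tx.
Total = (3+178-1)·t_tx + 3·t_prop = 180·0.264463 + 3·10.2439 = 78.3 ms.

78.3 ms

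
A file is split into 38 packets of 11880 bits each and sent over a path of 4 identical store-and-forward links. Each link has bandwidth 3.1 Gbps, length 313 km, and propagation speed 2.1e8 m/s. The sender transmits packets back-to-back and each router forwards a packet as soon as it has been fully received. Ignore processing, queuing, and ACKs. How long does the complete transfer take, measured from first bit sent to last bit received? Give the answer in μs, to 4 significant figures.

6119 μs

Per-hop transmission t_tx = L/R = 11880/3100000000 = 3.83226 μs.
Per-hop propagation t_prop = 313000/210000000 = 1490.48 μs.
Pipeline fill: first packet needs 4·t_tx to clear all hops; remaining 37 packets each add one t_tx.
Total = (4+38-1)·t_tx + 4·t_prop = 41·3.83226 + 4·1490.48 = 6119 μs.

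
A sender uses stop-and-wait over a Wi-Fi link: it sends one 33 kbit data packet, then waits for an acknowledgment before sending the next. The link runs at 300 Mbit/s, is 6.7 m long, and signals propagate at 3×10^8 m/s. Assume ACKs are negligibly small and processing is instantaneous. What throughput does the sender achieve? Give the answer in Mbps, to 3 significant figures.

300 Mbps

t_tx = L/R = 33000/300000000 = 0.00011 s.
t_prop = 6.7/300000000 = 2.23333e-08 s; RTT = 4.46667e-08 s.
Cycle = t_tx + RTT = 0.000110045 s.
Throughput = L / cycle = 33000 / 0.000110045 = 300 Mbps.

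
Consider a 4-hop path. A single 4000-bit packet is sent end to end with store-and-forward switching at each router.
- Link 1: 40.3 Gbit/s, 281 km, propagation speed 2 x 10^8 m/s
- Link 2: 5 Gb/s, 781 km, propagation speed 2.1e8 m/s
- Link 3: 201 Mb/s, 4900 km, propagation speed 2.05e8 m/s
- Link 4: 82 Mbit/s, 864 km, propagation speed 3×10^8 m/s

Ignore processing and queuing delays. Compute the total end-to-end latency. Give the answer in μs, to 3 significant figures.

32000 μs

Transmission delays (L/R per hop): 0.0992556, 0.8, 19.9005, 48.7805 μs; sum = 69.5802 μs.
Propagation delays (d/s per hop): 1405, 3719.05, 23902.4, 2880 μs; sum = 31906.5 μs.
End-to-end = 32000 μs.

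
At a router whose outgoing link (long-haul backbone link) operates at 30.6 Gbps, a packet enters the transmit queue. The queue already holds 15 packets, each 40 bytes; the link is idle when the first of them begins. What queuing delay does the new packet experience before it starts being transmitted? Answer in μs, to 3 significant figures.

Each queued packet: L/R = 320/30600000000 = 0.0104575 μs.
15 queued → 0.156863 μs.
Queuing delay = 0.157 μs.

0.157 μs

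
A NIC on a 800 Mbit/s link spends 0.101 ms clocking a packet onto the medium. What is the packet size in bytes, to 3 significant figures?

L = R × t_tx = 800000000 b/s × 0.000101 s = 80800 bits.
In bytes: 80800 / 8 = 10100 bytes.

10100 bytes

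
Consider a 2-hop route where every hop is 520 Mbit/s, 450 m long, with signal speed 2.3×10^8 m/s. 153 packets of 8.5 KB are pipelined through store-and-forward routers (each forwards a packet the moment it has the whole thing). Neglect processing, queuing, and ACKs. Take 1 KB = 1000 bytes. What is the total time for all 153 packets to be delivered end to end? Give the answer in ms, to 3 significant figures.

Per-hop transmission t_tx = L/R = 68000/520000000 = 0.130769 ms.
Per-hop propagation t_prop = 450/2.3e+08 = 0.00195652 ms.
Pipeline fill: first packet needs 2·t_tx to clear all hops; remaining 152 packets each add one t_tx.
Total = (2+153-1)·t_tx + 2·t_prop = 154·0.130769 + 2·0.00195652 = 20.1 ms.

20.1 ms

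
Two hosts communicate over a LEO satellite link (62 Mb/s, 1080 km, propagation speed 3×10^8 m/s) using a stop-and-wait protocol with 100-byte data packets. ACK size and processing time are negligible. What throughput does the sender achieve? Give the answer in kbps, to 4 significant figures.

110.9 kbps

t_tx = L/R = 800/62000000 = 1.29032e-05 s.
t_prop = 1080000/300000000 = 0.0036 s; RTT = 0.0072 s.
Cycle = t_tx + RTT = 0.0072129 s.
Throughput = L / cycle = 800 / 0.0072129 = 110.9 kbps.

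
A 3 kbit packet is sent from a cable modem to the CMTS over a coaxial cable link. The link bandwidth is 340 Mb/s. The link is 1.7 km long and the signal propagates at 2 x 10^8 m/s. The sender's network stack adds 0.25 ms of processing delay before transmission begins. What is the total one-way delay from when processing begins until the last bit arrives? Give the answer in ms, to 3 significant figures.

L = 3000 bits.
Transmission delay = L/R = 3000 / 340000000 = 0.00882353 ms.
Propagation delay = d/s = 1700 m / 200000000 m/s = 0.0085 ms.
Plus processing delay 0.25 ms = 0.25 ms.
Total = 0.267 ms.

0.267 ms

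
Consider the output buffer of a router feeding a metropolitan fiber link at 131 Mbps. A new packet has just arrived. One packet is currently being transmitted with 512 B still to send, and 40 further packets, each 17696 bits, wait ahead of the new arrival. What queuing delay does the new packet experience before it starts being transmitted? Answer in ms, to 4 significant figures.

5.435 ms

Each queued packet: L/R = 17696/131000000 = 0.135084 ms.
40 queued → 5.40336 ms.
Plus remaining 4096 bits of current packet: 0.0312672 ms.
Queuing delay = 5.435 ms.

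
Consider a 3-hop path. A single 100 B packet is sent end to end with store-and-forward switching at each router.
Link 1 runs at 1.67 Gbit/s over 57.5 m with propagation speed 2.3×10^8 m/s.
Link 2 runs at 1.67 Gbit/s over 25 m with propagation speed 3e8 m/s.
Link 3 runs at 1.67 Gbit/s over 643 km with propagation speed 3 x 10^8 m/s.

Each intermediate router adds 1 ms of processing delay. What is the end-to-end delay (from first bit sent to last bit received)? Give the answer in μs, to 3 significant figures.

4150 μs

L = 100 × 8 = 800 bits.
Transmission delay per hop = L/R = 800/1670000000 = 0.479042 μs; 3 hops → 1.43713 μs.
Propagation delays (d/s per hop): 0.25, 0.0833333, 2143.33 μs; sum = 2143.67 μs.
Processing at 2 router(s): 2 × 1 ms = 2000 μs.
End-to-end = 4150 μs.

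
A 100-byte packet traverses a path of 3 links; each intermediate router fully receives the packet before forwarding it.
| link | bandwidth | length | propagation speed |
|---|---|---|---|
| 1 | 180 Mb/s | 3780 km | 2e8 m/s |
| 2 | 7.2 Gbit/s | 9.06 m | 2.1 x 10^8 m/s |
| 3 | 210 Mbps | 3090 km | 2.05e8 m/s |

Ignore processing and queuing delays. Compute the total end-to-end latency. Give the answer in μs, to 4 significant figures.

L = 100 × 8 = 800 bits.
Transmission delays (L/R per hop): 4.44444, 0.111111, 3.80952 μs; sum = 8.36508 μs.
Propagation delays (d/s per hop): 18900, 0.0431429, 15073.2 μs; sum = 33973.2 μs.
End-to-end = 33980 μs.

33980 μs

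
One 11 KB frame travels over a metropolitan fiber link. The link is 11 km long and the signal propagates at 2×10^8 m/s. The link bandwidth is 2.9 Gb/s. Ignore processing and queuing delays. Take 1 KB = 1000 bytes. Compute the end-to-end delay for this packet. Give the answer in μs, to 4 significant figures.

L = 88000 bits.
Transmission delay = L/R = 88000 / 2900000000 = 30.3448 μs.
Propagation delay = d/s = 11000 m / 200000000 m/s = 55 μs.
Total = 85.34 μs.

85.34 μs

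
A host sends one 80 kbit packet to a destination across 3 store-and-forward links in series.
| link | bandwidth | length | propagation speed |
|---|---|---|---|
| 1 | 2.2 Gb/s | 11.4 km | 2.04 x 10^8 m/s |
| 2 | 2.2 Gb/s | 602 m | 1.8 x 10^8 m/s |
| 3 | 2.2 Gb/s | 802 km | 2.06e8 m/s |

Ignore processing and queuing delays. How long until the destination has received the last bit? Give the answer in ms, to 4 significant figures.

L = 80000 bits.
Transmission delay per hop = L/R = 80000/2200000000 = 0.0363636 ms; 3 hops → 0.109091 ms.
Propagation delays (d/s per hop): 0.0558824, 0.00334444, 3.8932 ms; sum = 3.95243 ms.
End-to-end = 4.062 ms.

4.062 ms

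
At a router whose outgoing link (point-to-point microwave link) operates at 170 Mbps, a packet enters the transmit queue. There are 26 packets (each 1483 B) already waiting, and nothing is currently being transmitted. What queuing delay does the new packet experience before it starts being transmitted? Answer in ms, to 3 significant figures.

1.81 ms

Each queued packet: L/R = 11864/170000000 = 0.0697882 ms.
26 queued → 1.81449 ms.
Queuing delay = 1.81 ms.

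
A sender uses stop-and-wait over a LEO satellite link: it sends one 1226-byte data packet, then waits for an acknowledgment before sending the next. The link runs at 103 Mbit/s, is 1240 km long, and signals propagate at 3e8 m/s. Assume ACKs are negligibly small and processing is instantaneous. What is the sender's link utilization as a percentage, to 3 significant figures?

1.14 %

t_tx = L/R = 9808/103000000 = 9.52233e-05 s.
t_prop = 1240000/300000000 = 0.00413333 s; RTT = 0.00826667 s.
Cycle = t_tx + RTT = 0.00836189 s.
Utilization = t_tx / cycle = 9.52233e-05/0.00836189 = 1.14 %.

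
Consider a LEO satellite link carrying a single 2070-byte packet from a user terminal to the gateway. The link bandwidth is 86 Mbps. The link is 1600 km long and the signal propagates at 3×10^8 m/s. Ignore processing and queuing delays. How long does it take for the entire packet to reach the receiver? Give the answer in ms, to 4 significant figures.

5.526 ms

L = 2070 × 8 = 16560 bits.
Transmission delay = L/R = 16560 / 86000000 = 0.192558 ms.
Propagation delay = d/s = 1600000 m / 300000000 m/s = 5.33333 ms.
Total = 5.526 ms.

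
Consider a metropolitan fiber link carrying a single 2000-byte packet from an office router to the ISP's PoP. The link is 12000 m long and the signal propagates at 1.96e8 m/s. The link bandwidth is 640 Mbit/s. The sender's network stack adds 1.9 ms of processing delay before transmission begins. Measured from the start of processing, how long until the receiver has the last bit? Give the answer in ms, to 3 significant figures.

1.99 ms

L = 2000 × 8 = 16000 bits.
Transmission delay = L/R = 16000 / 640000000 = 0.025 ms.
Propagation delay = d/s = 12000 m / 196000000 m/s = 0.0612245 ms.
Plus processing delay 1.9 ms = 1.9 ms.
Total = 1.99 ms.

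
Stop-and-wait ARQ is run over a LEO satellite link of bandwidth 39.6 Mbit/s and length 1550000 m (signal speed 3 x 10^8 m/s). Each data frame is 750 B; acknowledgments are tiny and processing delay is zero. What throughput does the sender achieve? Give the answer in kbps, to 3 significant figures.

572 kbps

t_tx = L/R = 6000/39600000 = 0.000151515 s.
t_prop = 1550000/300000000 = 0.00516667 s; RTT = 0.0103333 s.
Cycle = t_tx + RTT = 0.0104848 s.
Throughput = L / cycle = 6000 / 0.0104848 = 572 kbps.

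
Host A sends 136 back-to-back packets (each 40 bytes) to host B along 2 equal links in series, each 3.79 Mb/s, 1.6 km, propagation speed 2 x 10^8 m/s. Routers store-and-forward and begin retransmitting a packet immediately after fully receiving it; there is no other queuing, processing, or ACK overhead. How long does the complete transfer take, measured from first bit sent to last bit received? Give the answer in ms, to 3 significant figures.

11.6 ms

Per-hop transmission t_tx = L/R = 320/3790000 = 0.0844327 ms.
Per-hop propagation t_prop = 1600/200000000 = 0.008 ms.
Pipeline fill: first packet needs 2·t_tx to clear all hops; remaining 135 packets each add one t_tx.
Total = (2+136-1)·t_tx + 2·t_prop = 137·0.0844327 + 2·0.008 = 11.6 ms.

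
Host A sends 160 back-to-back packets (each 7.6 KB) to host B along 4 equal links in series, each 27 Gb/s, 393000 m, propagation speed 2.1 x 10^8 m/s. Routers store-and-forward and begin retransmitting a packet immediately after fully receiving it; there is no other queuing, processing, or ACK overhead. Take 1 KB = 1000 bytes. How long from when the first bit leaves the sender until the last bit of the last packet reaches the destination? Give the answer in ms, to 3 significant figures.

Per-hop transmission t_tx = L/R = 60800/27000000000 = 0.00225185 ms.
Per-hop propagation t_prop = 393000/210000000 = 1.87143 ms.
Pipeline fill: first packet needs 4·t_tx to clear all hops; remaining 159 packets each add one t_tx.
Total = (4+160-1)·t_tx + 4·t_prop = 163·0.00225185 + 4·1.87143 = 7.85 ms.

7.85 ms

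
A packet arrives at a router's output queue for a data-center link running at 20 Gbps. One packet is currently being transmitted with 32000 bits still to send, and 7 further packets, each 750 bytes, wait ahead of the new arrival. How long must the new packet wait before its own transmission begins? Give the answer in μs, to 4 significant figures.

3.700 μs

Each queued packet: L/R = 6000/20000000000 = 0.3 μs.
7 queued → 2.1 μs.
Plus remaining 32000 bits of current packet: 1.6 μs.
Queuing delay = 3.700 μs.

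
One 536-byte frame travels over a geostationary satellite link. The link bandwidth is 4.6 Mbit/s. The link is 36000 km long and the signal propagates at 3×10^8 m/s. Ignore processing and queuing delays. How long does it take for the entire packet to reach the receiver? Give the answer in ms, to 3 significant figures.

121 ms

L = 536 × 8 = 4288 bits.
Transmission delay = L/R = 4288 / 4600000 = 0.932174 ms.
Propagation delay = d/s = 36000000 m / 300000000 m/s = 120 ms.
Total = 121 ms.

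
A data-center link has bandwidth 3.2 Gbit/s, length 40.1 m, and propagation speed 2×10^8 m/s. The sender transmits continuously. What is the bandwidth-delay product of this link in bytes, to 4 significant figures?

80.20 bytes

Propagation delay = 40.1 / 200000000 = 2.005e-07 s.
BDP = R × t_prop = 3200000000 × 2.005e-07 = 641.6 bits.
In bytes: 641.6/8 = 80.20 bytes.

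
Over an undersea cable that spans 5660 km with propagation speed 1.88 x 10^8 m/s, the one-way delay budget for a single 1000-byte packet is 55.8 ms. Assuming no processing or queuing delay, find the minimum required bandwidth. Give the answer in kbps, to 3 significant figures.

L = 8000 bits.
Propagation delay = 5660000 / 188000000 = 30.1064 ms.
Transmission budget = 55.8 − 30.1064 = 25.6936 ms.
R ≥ L / t_tx = 8000 bits / 0.0256936 s = 311 kbps.

311 kbps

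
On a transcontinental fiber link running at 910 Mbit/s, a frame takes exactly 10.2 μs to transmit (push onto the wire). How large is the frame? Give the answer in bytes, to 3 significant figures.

L = R × t_tx = 910000000 b/s × 1.02e-05 s = 9282 bits.
In bytes: 9282 / 8 = 1160 bytes.

1160 bytes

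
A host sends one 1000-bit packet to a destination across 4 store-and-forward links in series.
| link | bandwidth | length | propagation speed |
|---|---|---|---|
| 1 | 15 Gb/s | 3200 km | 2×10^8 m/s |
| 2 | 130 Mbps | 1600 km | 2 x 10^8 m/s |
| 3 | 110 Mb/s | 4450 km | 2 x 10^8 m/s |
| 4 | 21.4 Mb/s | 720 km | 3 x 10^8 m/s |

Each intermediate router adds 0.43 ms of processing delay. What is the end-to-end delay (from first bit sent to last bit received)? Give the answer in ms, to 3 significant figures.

Transmission delays (L/R per hop): 6.66667e-05, 0.00769231, 0.00909091, 0.046729 ms; sum = 0.0635789 ms.
Propagation delays (d/s per hop): 16, 8, 22.25, 2.4 ms; sum = 48.65 ms.
Processing at 3 router(s): 3 × 0.43 ms = 1.29 ms.
End-to-end = 50.0 ms.

50.0 ms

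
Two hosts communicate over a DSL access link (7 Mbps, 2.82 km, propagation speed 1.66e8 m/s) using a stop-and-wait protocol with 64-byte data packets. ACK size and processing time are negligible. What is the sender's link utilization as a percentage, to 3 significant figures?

68.3 %

t_tx = L/R = 512/7000000 = 7.31429e-05 s.
t_prop = 2820/166000000 = 1.6988e-05 s; RTT = 3.39759e-05 s.
Cycle = t_tx + RTT = 0.000107119 s.
Utilization = t_tx / cycle = 7.31429e-05/0.000107119 = 68.3 %.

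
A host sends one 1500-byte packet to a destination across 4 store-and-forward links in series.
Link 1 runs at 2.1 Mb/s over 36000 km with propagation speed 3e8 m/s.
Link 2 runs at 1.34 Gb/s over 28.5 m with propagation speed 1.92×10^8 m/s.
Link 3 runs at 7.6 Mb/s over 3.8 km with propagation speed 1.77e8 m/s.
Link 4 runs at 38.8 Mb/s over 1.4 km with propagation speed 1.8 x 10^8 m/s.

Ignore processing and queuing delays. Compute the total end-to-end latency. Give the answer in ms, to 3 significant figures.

L = 1500 × 8 = 12000 bits.
Transmission delays (L/R per hop): 5.71429, 0.00895522, 1.57895, 0.309278 ms; sum = 7.61147 ms.
Propagation delays (d/s per hop): 120, 0.000148438, 0.0214689, 0.00777778 ms; sum = 120.029 ms.
End-to-end = 128 ms.

128 ms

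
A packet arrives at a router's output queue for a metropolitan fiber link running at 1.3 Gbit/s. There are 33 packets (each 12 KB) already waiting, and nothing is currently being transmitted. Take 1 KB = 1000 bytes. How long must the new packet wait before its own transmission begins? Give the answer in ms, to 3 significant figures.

2.44 ms

Each queued packet: L/R = 96000/1300000000 = 0.0738462 ms.
33 queued → 2.43692 ms.
Queuing delay = 2.44 ms.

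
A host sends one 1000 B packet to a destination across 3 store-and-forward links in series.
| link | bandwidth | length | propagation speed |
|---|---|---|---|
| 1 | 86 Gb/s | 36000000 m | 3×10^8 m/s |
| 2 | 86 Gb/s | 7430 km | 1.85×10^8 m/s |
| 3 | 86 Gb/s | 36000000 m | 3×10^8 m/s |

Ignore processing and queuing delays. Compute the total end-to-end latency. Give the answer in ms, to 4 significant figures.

280.2 ms

L = 1000 × 8 = 8000 bits.
Transmission delay per hop = L/R = 8000/86000000000 = 9.30233e-05 ms; 3 hops → 0.00027907 ms.
Propagation delays (d/s per hop): 120, 40.1622, 120 ms; sum = 280.162 ms.
End-to-end = 280.2 ms.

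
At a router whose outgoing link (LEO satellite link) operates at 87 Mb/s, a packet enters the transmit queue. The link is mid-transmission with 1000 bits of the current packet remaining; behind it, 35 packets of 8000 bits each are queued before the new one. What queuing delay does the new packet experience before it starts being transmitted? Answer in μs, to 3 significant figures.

Each queued packet: L/R = 8000/87000000 = 91.954 μs.
35 queued → 3218.39 μs.
Plus remaining 1000 bits of current packet: 11.4943 μs.
Queuing delay = 3230 μs.

3230 μs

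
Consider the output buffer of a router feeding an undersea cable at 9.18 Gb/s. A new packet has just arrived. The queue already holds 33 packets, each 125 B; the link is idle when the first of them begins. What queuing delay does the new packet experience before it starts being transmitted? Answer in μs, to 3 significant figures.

Each queued packet: L/R = 1000/9180000000 = 0.108932 μs.
33 queued → 3.59477 μs.
Queuing delay = 3.59 μs.

3.59 μs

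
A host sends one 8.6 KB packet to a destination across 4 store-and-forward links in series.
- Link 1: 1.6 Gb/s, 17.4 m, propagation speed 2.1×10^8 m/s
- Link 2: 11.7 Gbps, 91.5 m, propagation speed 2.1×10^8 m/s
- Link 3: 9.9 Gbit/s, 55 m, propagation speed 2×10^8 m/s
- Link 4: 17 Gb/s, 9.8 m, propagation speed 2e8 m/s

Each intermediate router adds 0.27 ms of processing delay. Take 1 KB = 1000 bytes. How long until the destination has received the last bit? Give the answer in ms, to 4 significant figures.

L = 68800 bits.
Transmission delays (L/R per hop): 0.043, 0.00588034, 0.00694949, 0.00404706 ms; sum = 0.0598769 ms.
Propagation delays (d/s per hop): 8.28571e-05, 0.000435714, 0.000275, 4.9e-05 ms; sum = 0.000842571 ms.
Processing at 3 router(s): 3 × 0.27 ms = 0.81 ms.
End-to-end = 0.8707 ms.

0.8707 ms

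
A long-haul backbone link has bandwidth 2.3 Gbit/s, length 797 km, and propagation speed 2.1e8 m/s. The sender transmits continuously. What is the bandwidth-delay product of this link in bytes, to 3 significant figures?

Propagation delay = 797000 / 210000000 = 0.00379524 s.
BDP = R × t_prop = 2300000000 × 0.00379524 = 8729050 bits.
In bytes: 8729050/8 = 1090000 bytes.

1090000 bytes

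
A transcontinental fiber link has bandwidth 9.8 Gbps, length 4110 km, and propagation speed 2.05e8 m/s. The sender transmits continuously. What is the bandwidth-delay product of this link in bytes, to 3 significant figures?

24600000 bytes

Propagation delay = 4110000 / 2.05e+08 = 0.0200488 s.
BDP = R × t_prop = 9800000000 × 0.0200488 = 196478000 bits.
In bytes: 196478000/8 = 24600000 bytes.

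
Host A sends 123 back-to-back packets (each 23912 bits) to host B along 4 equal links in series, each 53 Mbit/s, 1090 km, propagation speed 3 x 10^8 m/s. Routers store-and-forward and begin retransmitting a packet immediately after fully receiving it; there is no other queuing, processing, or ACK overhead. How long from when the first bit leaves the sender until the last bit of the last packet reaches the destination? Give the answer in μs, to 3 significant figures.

Per-hop transmission t_tx = L/R = 23912/53000000 = 451.17 μs.
Per-hop propagation t_prop = 1090000/300000000 = 3633.33 μs.
Pipeline fill: first packet needs 4·t_tx to clear all hops; remaining 122 packets each add one t_tx.
Total = (4+123-1)·t_tx + 4·t_prop = 126·451.17 + 4·3633.33 = 71400 μs.

71400 μs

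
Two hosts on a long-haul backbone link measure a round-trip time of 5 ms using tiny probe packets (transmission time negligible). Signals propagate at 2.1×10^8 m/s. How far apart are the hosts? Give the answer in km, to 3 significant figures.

525 km

One-way propagation = RTT/2 = 2.5 ms.
d = s × t = 210000000 × 0.0025 = 525 km.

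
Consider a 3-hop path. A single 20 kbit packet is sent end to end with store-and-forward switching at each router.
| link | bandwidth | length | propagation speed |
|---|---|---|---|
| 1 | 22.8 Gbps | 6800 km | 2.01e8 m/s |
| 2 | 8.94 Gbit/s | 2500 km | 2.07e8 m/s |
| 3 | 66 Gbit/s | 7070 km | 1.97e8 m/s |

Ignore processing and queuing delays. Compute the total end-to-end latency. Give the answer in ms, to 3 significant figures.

81.8 ms

L = 20000 bits.
Transmission delays (L/R per hop): 0.000877193, 0.00223714, 0.00030303 ms; sum = 0.00341736 ms.
Propagation delays (d/s per hop): 33.8308, 12.0773, 35.8883 ms; sum = 81.7965 ms.
End-to-end = 81.8 ms.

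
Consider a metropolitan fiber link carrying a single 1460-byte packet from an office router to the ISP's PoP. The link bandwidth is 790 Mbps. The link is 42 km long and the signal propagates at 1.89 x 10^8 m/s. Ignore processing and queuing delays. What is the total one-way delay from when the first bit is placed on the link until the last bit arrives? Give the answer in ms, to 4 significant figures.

0.2370 ms

L = 1460 × 8 = 11680 bits.
Transmission delay = L/R = 11680 / 790000000 = 0.0147848 ms.
Propagation delay = d/s = 42000 m / 189000000 m/s = 0.222222 ms.
Total = 0.2370 ms.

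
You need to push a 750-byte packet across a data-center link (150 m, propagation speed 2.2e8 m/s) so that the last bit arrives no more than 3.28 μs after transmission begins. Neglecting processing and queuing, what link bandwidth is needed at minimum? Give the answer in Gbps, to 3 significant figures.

L = 6000 bits.
Propagation delay = 150 / 2.2e+08 = 0.681818 μs.
Transmission budget = 3.28 − 0.681818 = 2.59818 μs.
R ≥ L / t_tx = 6000 bits / 2.59818e-06 s = 2.31 Gbps.

2.31 Gbps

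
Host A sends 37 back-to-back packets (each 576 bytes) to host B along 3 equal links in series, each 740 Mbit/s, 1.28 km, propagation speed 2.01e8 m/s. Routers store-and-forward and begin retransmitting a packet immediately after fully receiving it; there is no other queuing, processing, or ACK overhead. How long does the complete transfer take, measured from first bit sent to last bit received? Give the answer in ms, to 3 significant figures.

Per-hop transmission t_tx = L/R = 4608/740000000 = 0.00622703 ms.
Per-hop propagation t_prop = 1280/2.01e+08 = 0.00636816 ms.
Pipeline fill: first packet needs 3·t_tx to clear all hops; remaining 36 packets each add one t_tx.
Total = (3+37-1)·t_tx + 3·t_prop = 39·0.00622703 + 3·0.00636816 = 0.262 ms.

0.262 ms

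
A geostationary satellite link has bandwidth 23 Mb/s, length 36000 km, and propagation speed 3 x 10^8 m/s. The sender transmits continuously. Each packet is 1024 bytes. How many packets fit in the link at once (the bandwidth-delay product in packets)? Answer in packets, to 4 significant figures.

336.9 packets

Propagation delay = 36000000 / 300000000 = 0.12 s.
BDP = R × t_prop = 23000000 × 0.12 = 2760000 bits.
In packets of 8192 bits: 336.9 packets.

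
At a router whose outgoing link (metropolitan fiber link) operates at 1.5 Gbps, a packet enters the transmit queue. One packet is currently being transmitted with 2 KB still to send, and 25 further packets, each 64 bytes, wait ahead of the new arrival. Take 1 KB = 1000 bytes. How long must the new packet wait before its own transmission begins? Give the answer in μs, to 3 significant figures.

19.2 μs

Each queued packet: L/R = 512/1500000000 = 0.341333 μs.
25 queued → 8.53333 μs.
Plus remaining 16000 bits of current packet: 10.6667 μs.
Queuing delay = 19.2 μs.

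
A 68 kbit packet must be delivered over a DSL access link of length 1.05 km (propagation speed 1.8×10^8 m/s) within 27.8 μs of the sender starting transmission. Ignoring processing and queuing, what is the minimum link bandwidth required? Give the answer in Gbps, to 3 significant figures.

3.10 Gbps

Propagation delay = 1050 / 180000000 = 5.83333 μs.
Transmission budget = 27.8 − 5.83333 = 21.9667 μs.
R ≥ L / t_tx = 68000 bits / 2.19667e-05 s = 3.10 Gbps.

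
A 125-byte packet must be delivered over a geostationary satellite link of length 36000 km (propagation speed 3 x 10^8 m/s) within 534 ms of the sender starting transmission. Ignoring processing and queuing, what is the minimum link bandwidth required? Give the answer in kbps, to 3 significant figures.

L = 1000 bits.
Propagation delay = 36000000 / 300000000 = 120 ms.
Transmission budget = 534 − 120 = 414 ms.
R ≥ L / t_tx = 1000 bits / 0.414 s = 2.42 kbps.

2.42 kbps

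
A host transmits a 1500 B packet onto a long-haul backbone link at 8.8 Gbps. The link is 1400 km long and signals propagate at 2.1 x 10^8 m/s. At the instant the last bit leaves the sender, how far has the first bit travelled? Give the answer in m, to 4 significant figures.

t_tx = L/R = 12000/8800000000 = 1.36364e-06 s.
Distance = s × t_tx = 210000000 × 1.36364e-06 = 286.4 m.

286.4 m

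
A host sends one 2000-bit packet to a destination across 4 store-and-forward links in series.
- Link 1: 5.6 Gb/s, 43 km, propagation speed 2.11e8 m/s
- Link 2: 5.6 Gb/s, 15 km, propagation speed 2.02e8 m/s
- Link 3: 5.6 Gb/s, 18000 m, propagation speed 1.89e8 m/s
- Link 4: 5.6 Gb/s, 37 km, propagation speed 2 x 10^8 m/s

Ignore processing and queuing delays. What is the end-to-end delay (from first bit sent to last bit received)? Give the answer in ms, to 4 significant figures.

Transmission delay per hop = L/R = 2000/5600000000 = 0.000357143 ms; 4 hops → 0.00142857 ms.
Propagation delays (d/s per hop): 0.203791, 0.0742574, 0.0952381, 0.185 ms; sum = 0.558287 ms.
End-to-end = 0.5597 ms.

0.5597 ms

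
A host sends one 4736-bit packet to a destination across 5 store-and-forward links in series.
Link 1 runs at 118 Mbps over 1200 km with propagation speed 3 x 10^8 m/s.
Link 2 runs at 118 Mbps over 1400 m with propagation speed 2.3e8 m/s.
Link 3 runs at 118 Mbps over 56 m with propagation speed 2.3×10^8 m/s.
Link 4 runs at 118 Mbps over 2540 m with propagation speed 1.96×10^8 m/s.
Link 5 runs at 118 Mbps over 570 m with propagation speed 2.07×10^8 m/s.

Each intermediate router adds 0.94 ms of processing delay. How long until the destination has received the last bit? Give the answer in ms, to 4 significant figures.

Transmission delay per hop = L/R = 4736/118000000 = 0.0401356 ms; 5 hops → 0.200678 ms.
Propagation delays (d/s per hop): 4, 0.00608696, 0.000243478, 0.0129592, 0.00275362 ms; sum = 4.02204 ms.
Processing at 4 router(s): 4 × 0.94 ms = 3.76 ms.
End-to-end = 7.983 ms.

7.983 ms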